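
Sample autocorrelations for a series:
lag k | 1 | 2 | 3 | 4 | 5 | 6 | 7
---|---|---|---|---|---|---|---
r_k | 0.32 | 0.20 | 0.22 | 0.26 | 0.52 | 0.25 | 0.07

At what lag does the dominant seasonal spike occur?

5

The largest autocorrelation is r_5 = 0.52; the remaining lags stay at or below 0.32. The elevated value at lag 1 (0.32), dropping to 0.20 at lag 2, reflects decaying short-term dependence rather than seasonality.
The dominant spike at lag 5 indicates a seasonal period of 5.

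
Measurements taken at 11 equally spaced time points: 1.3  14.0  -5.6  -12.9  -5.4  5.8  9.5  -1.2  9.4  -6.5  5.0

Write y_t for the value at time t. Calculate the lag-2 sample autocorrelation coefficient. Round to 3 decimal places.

-0.216

Mean ȳ = (1.3 + 14.0 − 5.6 − 12.9 − 5.4 + 5.8 + 9.5 − 1.2 + 9.4 − 6.5 + 5.0)/11 = 1.2182
Numerator Σ_{t=1}^{9}(y_t−ȳ)(y_{t+2}−ȳ) = -149.1007
Denominator Σ(y_t−ȳ)² = 689.2364
r_2 = -149.1007 / 689.2364 = -0.216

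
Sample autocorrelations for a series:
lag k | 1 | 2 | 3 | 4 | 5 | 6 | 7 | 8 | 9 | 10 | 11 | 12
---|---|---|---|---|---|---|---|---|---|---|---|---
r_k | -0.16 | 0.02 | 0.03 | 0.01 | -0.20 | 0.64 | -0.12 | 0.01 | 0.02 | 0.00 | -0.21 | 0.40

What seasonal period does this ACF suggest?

The largest autocorrelation is r_6 = 0.64, with a weaker echo at lag 12 (0.40); the remaining lags stay at or below 0.03.
The dominant spike at lag 6 indicates a seasonal period of 6.

6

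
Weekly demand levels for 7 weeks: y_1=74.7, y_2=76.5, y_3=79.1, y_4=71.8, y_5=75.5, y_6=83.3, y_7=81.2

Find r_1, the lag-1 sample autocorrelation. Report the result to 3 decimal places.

Mean ȳ = (74.7 + 76.5 + 79.1 + 71.8 + 75.5 + 83.3 + 81.2)/7 = 77.4429
Deviations from mean: -2.7429, -0.9429, 1.6571, -5.6429, -1.9429, 5.8571, 3.7571
Numerator Σ_{t=1}^{6}(y_t−ȳ)(y_{t+1}−ȳ) = 13.2624
Denominator Σ(y_t−ȳ)² = 95.1971
r_1 = 13.2624 / 95.1971 = 0.139

0.139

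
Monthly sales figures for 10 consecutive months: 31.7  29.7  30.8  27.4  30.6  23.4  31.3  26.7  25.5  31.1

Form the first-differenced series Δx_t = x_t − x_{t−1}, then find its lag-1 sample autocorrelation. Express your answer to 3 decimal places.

-0.689

First differences Δx: -2.0, 1.1, -3.4, 3.2, -7.2, 7.9, -4.6, -1.2, 5.6
Mean of differences = -0.0667
Numerator Σ(Δx_t−Δx̄)(Δx_{t+1}−Δx̄) = -134.5644
Denominator Σ(Δx_t−Δx̄)² = 195.1800
r_1(Δx) = -134.5644 / 195.1800 = -0.689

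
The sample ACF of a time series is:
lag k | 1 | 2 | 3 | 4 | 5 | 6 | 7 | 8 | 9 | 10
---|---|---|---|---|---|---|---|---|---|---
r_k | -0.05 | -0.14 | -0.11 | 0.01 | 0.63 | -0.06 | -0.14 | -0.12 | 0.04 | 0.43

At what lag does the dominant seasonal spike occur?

5

The largest autocorrelation is r_5 = 0.63, with a weaker echo at lag 10 (0.43); the remaining lags stay at or below 0.04.
The dominant spike at lag 5 indicates a seasonal period of 5.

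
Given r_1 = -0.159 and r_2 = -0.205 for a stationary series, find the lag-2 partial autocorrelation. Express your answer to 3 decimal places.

φ_{22} = (r_2 − r_1²) / (1 − r_1²)
r_1² = (-0.159)² = 0.025281
Numerator = -0.205 − 0.0253 = -0.2303; denominator = 1 − 0.0253 = 0.9747
φ_{22} = -0.2303 / 0.9747 = -0.236

-0.236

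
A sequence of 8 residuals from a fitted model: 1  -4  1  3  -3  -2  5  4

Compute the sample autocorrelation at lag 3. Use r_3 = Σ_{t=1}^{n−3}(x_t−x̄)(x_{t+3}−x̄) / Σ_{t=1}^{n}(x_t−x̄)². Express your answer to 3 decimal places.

0.190

Mean x̄ = (1 − 4 + 1 + 3 − 3 − 2 + 5 + 4)/8 = 0.6250
Numerator Σ_{t=1}^{5}(x_t−x̄)(x_{t+3}−x̄) = 14.8281
Denominator Σ(x_t−x̄)² = 77.8750
r_3 = 14.8281 / 77.8750 = 0.190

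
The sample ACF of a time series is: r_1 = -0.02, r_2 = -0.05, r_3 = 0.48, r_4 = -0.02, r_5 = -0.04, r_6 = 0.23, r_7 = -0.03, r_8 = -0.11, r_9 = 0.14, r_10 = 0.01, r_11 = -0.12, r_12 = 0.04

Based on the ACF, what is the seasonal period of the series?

3

The largest autocorrelation is r_3 = 0.48, with a weaker echo at lag 6 (0.23); the remaining lags stay at or below 0.14.
The dominant spike at lag 3 indicates a seasonal period of 3.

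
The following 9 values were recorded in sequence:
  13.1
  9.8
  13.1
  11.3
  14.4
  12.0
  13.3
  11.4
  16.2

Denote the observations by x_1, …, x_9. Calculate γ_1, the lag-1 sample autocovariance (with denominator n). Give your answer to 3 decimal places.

-1.342

Mean x̄ = (13.1 + 9.8 + 13.1 + 11.3 + 14.4 + 12.0 + 13.3 + 11.4 + 16.2)/9 = 12.7333
Σ_{t=1}^{8}(x_t−x̄)(x_{t+1}−x̄) = -12.0811
γ_1 = -12.0811 / 9 = -1.342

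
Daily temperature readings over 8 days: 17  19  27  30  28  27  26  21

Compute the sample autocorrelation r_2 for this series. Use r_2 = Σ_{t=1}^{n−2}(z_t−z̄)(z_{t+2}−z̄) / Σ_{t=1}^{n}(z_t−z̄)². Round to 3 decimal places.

-0.181

Mean z̄ = (17 + 19 + 27 + 30 + 28 + 27 + 26 + 21)/8 = 24.3750
Deviations from mean: -7.3750, -5.3750, 2.6250, 5.6250, 3.6250, 2.6250, 1.6250, -3.3750
Numerator Σ_{t=1}^{6}(z_t−z̄)(z_{t+2}−z̄) = -28.2813
Denominator Σ(z_t−z̄)² = 155.8750
r_2 = -28.2813 / 155.8750 = -0.181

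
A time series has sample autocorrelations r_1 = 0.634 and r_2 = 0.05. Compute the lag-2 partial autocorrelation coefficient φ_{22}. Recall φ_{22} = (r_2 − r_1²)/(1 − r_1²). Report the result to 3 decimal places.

φ_{22} = (r_2 − r_1²) / (1 − r_1²)
r_1² = (0.634)² = 0.401956
Numerator = 0.05 − 0.4020 = -0.3520; denominator = 1 − 0.4020 = 0.5980
φ_{22} = -0.3520 / 0.5980 = -0.589

-0.589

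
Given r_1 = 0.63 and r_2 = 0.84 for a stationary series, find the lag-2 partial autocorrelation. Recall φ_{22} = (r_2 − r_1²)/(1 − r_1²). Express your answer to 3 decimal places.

0.735

φ_{22} = (r_2 − r_1²) / (1 − r_1²)
r_1² = (0.63)² = 0.3969
Numerator = 0.84 − 0.3969 = 0.4431; denominator = 1 − 0.3969 = 0.6031
φ_{22} = 0.4431 / 0.6031 = 0.735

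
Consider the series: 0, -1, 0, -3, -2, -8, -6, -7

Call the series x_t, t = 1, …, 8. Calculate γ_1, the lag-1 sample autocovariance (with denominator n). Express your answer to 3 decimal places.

4.139

Mean x̄ = (0 − 1 + 0 − 3 − 2 − 8 − 6 − 7)/8 = -3.3750
Deviations: 3.3750, 2.3750, 3.3750, 0.3750, 1.3750, -4.6250, -2.6250, -3.6250
Σ_{t=1}^{7}(x_t−x̄)(x_{t+1}−x̄) = 33.1094
γ_1 = 33.1094 / 8 = 4.139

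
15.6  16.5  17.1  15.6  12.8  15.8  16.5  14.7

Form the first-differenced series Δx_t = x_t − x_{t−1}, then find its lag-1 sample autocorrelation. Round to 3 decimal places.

-0.157

First differences Δx: 0.9, 0.6, -1.5, -2.8, 3.0, 0.7, -1.8
Mean of differences = -0.1286
Numerator Σ(Δx_t−Δx̄)(Δx_{t+1}−Δx̄) = -3.7365
Denominator Σ(Δx_t−Δx̄)² = 23.8743
r_1(Δx) = -3.7365 / 23.8743 = -0.157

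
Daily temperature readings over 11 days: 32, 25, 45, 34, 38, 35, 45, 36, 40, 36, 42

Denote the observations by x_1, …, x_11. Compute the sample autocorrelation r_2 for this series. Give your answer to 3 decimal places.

Mean x̄ = (32 + 25 + 45 + 34 + 38 + 35 + 45 + 36 + 40 + 36 + 42)/11 = 37.0909
Numerator Σ_{t=1}^{9}(x_t−x̄)(x_{t+2}−x̄) = 58.7107
Denominator Σ(x_t−x̄)² = 346.9091
r_2 = 58.7107 / 346.9091 = 0.169

0.169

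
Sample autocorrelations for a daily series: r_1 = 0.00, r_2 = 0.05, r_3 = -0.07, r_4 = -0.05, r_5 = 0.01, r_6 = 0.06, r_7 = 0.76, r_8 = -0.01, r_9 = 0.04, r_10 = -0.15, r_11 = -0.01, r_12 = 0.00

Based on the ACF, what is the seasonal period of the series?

The largest autocorrelation is r_7 = 0.76; the remaining lags stay at or below 0.06.
The dominant spike at lag 7 indicates a seasonal period of 7.

7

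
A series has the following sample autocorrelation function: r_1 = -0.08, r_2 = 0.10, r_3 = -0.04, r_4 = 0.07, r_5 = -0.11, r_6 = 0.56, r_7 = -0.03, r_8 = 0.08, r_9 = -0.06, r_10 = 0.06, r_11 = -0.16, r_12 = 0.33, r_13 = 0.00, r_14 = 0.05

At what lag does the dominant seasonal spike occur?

The largest autocorrelation is r_6 = 0.56, with a weaker echo at lag 12 (0.33); the remaining lags stay at or below 0.10.
The dominant spike at lag 6 indicates a seasonal period of 6.

6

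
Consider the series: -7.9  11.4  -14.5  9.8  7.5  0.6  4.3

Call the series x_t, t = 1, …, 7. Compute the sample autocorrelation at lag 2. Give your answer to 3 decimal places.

Mean x̄ = (-7.9 + 11.4 − 14.5 + 9.8 + 7.5 + 0.6 + 4.3)/7 = 1.6000
Σ(x_t−x̄)(x_{t+2}−x̄) = (152.9500) + (80.3600) + (-94.9900) + (-8.2000) + (15.9300) = 146.0500
Denominator Σ(x_t−x̄)² = 555.8400
r_2 = 146.0500 / 555.8400 = 0.263

0.263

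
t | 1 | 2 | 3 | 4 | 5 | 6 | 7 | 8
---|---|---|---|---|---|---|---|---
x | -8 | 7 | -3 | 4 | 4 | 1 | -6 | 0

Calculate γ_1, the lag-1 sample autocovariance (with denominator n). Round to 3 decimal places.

Mean x̄ = (-8 + 7 − 3 + 4 + 4 + 1 − 6 + 0)/8 = -0.1250
Deviations: -7.8750, 7.1250, -2.8750, 4.1250, 4.1250, 1.1250, -5.8750, 0.1250
Σ_{t=1}^{7}(x_t−x̄)(x_{t+1}−x̄) = -74.1406
γ_1 = -74.1406 / 8 = -9.268

-9.268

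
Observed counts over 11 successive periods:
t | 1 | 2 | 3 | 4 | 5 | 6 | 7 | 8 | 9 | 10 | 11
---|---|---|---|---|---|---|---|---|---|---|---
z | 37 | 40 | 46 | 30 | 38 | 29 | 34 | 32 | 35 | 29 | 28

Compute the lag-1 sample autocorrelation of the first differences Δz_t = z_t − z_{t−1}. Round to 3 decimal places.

-0.705

First differences Δz: 3, 6, -16, 8, -9, 5, -2, 3, -6, -1
Mean of differences = -0.9000
Numerator Σ(Δz_t−Δz̄)(Δz_{t+1}−Δz̄) = -361.7100
Denominator Σ(Δz_t−Δz̄)² = 512.9000
r_1(Δz) = -361.7100 / 512.9000 = -0.705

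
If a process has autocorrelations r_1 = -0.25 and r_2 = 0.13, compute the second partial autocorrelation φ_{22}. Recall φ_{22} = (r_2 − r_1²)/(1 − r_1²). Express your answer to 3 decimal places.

φ_{22} = (r_2 − r_1²) / (1 − r_1²)
r_1² = (-0.25)² = 0.0625
Numerator = 0.13 − 0.0625 = 0.0675; denominator = 1 − 0.0625 = 0.9375
φ_{22} = 0.0675 / 0.9375 = 0.072

0.072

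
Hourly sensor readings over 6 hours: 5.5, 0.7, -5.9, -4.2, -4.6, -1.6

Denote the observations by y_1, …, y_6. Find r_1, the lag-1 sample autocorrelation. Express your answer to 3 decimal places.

Mean ȳ = (5.5 + 0.7 − 5.9 − 4.2 − 4.6 − 1.6)/6 = -1.6833
Deviations from mean: 7.1833, 2.3833, -4.2167, -2.5167, -2.9167, 0.0833
Σ(y_t−ȳ)(y_{t+1}−ȳ) = (17.1203) + (-10.0497) + (10.6119) + (7.3403) + (-0.2431) = 24.7797
Denominator Σ(y_t−ȳ)² = 89.9083
r_1 = 24.7797 / 89.9083 = 0.276

0.276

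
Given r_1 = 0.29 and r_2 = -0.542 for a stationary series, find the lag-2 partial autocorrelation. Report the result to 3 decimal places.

-0.684

φ_{22} = (r_2 − r_1²) / (1 − r_1²)
r_1² = (0.29)² = 0.0841
Numerator = -0.542 − 0.0841 = -0.6261; denominator = 1 − 0.0841 = 0.9159
φ_{22} = -0.6261 / 0.9159 = -0.684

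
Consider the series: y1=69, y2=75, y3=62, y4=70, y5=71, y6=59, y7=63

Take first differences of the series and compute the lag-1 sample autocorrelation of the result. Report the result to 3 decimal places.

First differences Δy: 6, -13, 8, 1, -12, 4
Mean of differences = -1.0000
Numerator Σ(Δy_t−Δȳ)(Δy_{t+1}−Δȳ) = -251.0000
Denominator Σ(Δy_t−Δȳ)² = 424.0000
r_1(Δy) = -251.0000 / 424.0000 = -0.592

-0.592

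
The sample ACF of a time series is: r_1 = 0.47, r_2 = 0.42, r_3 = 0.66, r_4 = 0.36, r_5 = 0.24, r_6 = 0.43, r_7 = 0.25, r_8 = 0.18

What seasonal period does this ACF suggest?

3

The largest autocorrelation is r_3 = 0.66; the remaining lags stay at or below 0.47. The elevated value at lag 1 (0.47), dropping to 0.42 at lag 2, reflects decaying short-term dependence rather than seasonality.
The dominant spike at lag 3 indicates a seasonal period of 3.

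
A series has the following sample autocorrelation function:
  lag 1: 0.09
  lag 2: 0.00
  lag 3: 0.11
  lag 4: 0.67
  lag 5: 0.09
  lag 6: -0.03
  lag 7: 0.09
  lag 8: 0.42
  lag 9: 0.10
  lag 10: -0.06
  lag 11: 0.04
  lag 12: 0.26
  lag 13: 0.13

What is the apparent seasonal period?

4

The largest autocorrelation is r_4 = 0.67, with weaker echoes at lags 8 (0.42) and 12 (0.26); the remaining lags stay at or below 0.13.
The dominant spike at lag 4 indicates a seasonal period of 4.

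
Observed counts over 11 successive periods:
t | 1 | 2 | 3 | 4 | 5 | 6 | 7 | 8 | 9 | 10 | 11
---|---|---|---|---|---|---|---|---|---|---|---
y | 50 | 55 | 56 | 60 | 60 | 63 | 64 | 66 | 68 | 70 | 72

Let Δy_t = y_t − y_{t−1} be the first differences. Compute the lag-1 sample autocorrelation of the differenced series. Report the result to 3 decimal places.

-0.604

First differences Δy: 5, 1, 4, 0, 3, 1, 2, 2, 2, 2
Mean of differences = 2.2000
Numerator Σ(Δy_t−Δȳ)(Δy_{t+1}−Δȳ) = -11.8400
Denominator Σ(Δy_t−Δȳ)² = 19.6000
r_1(Δy) = -11.8400 / 19.6000 = -0.604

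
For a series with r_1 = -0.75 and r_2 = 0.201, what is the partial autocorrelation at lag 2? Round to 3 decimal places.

φ_{22} = (r_2 − r_1²) / (1 − r_1²)
r_1² = (-0.75)² = 0.5625
Numerator = 0.201 − 0.5625 = -0.3615; denominator = 1 − 0.5625 = 0.4375
φ_{22} = -0.3615 / 0.4375 = -0.826

-0.826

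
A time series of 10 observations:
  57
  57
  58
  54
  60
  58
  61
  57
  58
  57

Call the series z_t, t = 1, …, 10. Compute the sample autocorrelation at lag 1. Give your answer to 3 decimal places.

Mean z̄ = (57 + 57 + 58 + 54 + 60 + 58 + 61 + 57 + 58 + 57)/10 = 57.7000
Numerator Σ_{t=1}^{9}(z_t−z̄)(z_{t+1}−z̄) = -10.3900
Denominator Σ(z_t−z̄)² = 32.1000
r_1 = -10.3900 / 32.1000 = -0.324

-0.324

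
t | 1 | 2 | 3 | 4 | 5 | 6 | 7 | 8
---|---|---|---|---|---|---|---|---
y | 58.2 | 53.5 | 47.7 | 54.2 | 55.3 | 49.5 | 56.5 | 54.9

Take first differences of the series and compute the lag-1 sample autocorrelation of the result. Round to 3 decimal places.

First differences Δy: -4.7, -5.8, 6.5, 1.1, -5.8, 7.0, -1.6
Mean of differences = -0.4714
Numerator Σ(Δy_t−Δȳ)(Δy_{t+1}−Δȳ) = -60.2780
Denominator Σ(Δy_t−Δȳ)² = 182.8343
r_1(Δy) = -60.2780 / 182.8343 = -0.330

-0.330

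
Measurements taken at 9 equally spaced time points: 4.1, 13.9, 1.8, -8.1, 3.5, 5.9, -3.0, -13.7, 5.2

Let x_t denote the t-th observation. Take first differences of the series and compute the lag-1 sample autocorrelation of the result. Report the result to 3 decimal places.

First differences Δx: 9.8, -12.1, -9.9, 11.6, 2.4, -8.9, -10.7, 18.9
Mean of differences = 0.1375
Numerator Σ(Δx_t−Δx̄)(Δx_{t+1}−Δx̄) = -210.3739
Denominator Σ(Δx_t−Δx̄)² = 1031.5388
r_1(Δx) = -210.3739 / 1031.5388 = -0.204

-0.204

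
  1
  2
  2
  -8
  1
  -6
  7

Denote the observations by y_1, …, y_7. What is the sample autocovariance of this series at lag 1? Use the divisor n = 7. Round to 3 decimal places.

-9.615

Mean ȳ = (1 + 2 + 2 − 8 + 1 − 6 + 7)/7 = -0.1429
Deviations: 1.1429, 2.1429, 2.1429, -7.8571, 1.1429, -5.8571, 7.1429
Σ_{t=1}^{6}(y_t−ȳ)(y_{t+1}−ȳ) = -67.3061
γ_1 = -67.3061 / 7 = -9.615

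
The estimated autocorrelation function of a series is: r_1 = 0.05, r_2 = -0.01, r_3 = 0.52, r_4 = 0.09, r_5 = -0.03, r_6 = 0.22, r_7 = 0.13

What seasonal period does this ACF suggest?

3

The largest autocorrelation is r_3 = 0.52, with a weaker echo at lag 6 (0.22); the remaining lags stay at or below 0.13.
The dominant spike at lag 3 indicates a seasonal period of 3.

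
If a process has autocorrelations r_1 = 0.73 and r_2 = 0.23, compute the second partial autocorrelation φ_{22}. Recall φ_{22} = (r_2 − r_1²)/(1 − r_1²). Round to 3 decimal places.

-0.648

φ_{22} = (r_2 − r_1²) / (1 − r_1²)
r_1² = (0.73)² = 0.5329
Numerator = 0.23 − 0.5329 = -0.3029; denominator = 1 − 0.5329 = 0.4671
φ_{22} = -0.3029 / 0.4671 = -0.648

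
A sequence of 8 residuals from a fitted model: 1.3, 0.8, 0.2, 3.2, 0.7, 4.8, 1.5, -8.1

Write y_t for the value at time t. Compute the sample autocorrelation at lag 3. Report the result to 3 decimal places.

0.017

Mean ȳ = (1.3 + 0.8 + 0.2 + 3.2 + 0.7 + 4.8 + 1.5 − 8.1)/8 = 0.5500
Deviations from mean: 0.7500, 0.2500, -0.3500, 2.6500, 0.1500, 4.2500, 0.9500, -8.6500
Σ(y_t−ȳ)(y_{t+3}−ȳ) = (1.9875) + (0.0375) + (-1.4875) + (2.5175) + (-1.2975) = 1.7575
Denominator Σ(y_t−ȳ)² = 101.5800
r_3 = 1.7575 / 101.5800 = 0.017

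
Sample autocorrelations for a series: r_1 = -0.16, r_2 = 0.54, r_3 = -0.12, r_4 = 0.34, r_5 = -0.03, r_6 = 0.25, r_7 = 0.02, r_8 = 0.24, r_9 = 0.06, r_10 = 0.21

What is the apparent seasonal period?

2

The largest autocorrelation is r_2 = 0.54, with weaker echoes at lags 4 (0.34), 6 (0.25), 8 (0.24) and 10 (0.21); the remaining lags stay at or below 0.06.
The dominant spike at lag 2 indicates a seasonal period of 2.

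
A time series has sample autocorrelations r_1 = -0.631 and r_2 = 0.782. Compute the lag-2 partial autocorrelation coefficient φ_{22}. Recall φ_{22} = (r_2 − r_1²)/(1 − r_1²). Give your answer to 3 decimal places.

0.638

φ_{22} = (r_2 − r_1²) / (1 − r_1²)
r_1² = (-0.631)² = 0.398161
Numerator = 0.782 − 0.3982 = 0.3838; denominator = 1 − 0.3982 = 0.6018
φ_{22} = 0.3838 / 0.6018 = 0.638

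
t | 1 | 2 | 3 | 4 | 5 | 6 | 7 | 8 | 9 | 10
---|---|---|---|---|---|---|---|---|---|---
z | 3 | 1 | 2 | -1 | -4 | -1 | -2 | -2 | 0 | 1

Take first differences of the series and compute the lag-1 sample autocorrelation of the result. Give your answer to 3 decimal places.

First differences Δz: -2, 1, -3, -3, 3, -1, 0, 2, 1
Mean of differences = -0.2222
Numerator Σ(Δz_t−Δz̄)(Δz_{t+1}−Δz̄) = -6.2716
Denominator Σ(Δz_t−Δz̄)² = 37.5556
r_1(Δz) = -6.2716 / 37.5556 = -0.167

-0.167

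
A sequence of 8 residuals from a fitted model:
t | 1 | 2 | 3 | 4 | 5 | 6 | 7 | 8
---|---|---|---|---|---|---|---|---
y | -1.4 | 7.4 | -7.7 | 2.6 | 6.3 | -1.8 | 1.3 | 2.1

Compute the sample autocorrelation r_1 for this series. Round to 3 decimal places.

Mean ȳ = (-1.4 + 7.4 − 7.7 + 2.6 + 6.3 − 1.8 + 1.3 + 2.1)/8 = 1.1000
Deviations from mean: -2.5000, 6.3000, -8.8000, 1.5000, 5.2000, -2.9000, 0.2000, 1.0000
Numerator Σ_{t=1}^{7}(y_t−ȳ)(y_{t+1}−ȳ) = -92.0500
Denominator Σ(y_t−ȳ)² = 162.1200
r_1 = -92.0500 / 162.1200 = -0.568

-0.568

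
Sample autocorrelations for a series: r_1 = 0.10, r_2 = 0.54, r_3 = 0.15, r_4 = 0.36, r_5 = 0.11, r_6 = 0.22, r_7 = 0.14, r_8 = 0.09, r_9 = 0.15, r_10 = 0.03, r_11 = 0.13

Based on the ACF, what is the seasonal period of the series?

The largest autocorrelation is r_2 = 0.54, with weaker echoes at lags 4 (0.36) and 6 (0.22); the remaining lags stay at or below 0.15.
The dominant spike at lag 2 indicates a seasonal period of 2.

2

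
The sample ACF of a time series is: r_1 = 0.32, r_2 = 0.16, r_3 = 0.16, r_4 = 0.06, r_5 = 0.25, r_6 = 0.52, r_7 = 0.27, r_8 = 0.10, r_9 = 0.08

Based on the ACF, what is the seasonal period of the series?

6

The largest autocorrelation is r_6 = 0.52; the remaining lags stay at or below 0.32. The elevated value at lag 1 (0.32), dropping to 0.16 at lag 2, reflects decaying short-term dependence rather than seasonality.
The dominant spike at lag 6 indicates a seasonal period of 6.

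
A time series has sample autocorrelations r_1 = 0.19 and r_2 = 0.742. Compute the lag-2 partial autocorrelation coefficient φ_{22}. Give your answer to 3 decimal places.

φ_{22} = (r_2 − r_1²) / (1 − r_1²)
r_1² = (0.19)² = 0.0361
Numerator = 0.742 − 0.0361 = 0.7059; denominator = 1 − 0.0361 = 0.9639
φ_{22} = 0.7059 / 0.9639 = 0.732

0.732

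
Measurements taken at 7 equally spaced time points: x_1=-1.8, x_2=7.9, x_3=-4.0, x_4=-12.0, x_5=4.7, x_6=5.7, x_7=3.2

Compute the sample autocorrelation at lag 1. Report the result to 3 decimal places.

Mean x̄ = (-1.8 + 7.9 − 4.0 − 12.0 + 4.7 + 5.7 + 3.2)/7 = 0.5286
Numerator Σ_{t=1}^{6}(x_t−x̄)(x_{t+1}−x̄) = -10.6851
Denominator Σ(x_t−x̄)² = 288.5143
r_1 = -10.6851 / 288.5143 = -0.037

-0.037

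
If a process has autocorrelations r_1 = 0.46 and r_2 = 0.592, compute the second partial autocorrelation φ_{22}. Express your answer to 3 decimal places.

0.482

φ_{22} = (r_2 − r_1²) / (1 − r_1²)
r_1² = (0.46)² = 0.2116
Numerator = 0.592 − 0.2116 = 0.3804; denominator = 1 − 0.2116 = 0.7884
φ_{22} = 0.3804 / 0.7884 = 0.482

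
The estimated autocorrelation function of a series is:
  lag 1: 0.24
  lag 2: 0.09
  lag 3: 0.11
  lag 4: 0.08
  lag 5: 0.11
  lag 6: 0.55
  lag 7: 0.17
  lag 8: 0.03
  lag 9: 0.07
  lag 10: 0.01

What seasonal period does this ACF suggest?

6

The largest autocorrelation is r_6 = 0.55; the remaining lags stay at or below 0.24. The elevated value at lag 1 (0.24), dropping to 0.09 at lag 2, reflects decaying short-term dependence rather than seasonality.
The dominant spike at lag 6 indicates a seasonal period of 6.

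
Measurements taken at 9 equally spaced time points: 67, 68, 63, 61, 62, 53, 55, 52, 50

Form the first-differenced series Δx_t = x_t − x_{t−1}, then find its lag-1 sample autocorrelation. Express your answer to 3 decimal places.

First differences Δx: 1, -5, -2, 1, -9, 2, -3, -2
Mean of differences = -2.1250
Numerator Σ(Δx_t−Δx̄)(Δx_{t+1}−Δx̄) = -62.5156
Denominator Σ(Δx_t−Δx̄)² = 92.8750
r_1(Δx) = -62.5156 / 92.8750 = -0.673

-0.673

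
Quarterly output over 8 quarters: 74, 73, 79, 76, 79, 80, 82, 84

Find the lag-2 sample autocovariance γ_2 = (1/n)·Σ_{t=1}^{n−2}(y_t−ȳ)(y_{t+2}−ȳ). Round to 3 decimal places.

2.246

Mean ȳ = (74 + 73 + 79 + 76 + 79 + 80 + 82 + 84)/8 = 78.3750
Deviations: -4.3750, -5.3750, 0.6250, -2.3750, 0.6250, 1.6250, 3.6250, 5.6250
Σ_{t=1}^{6}(y_t−ȳ)(y_{t+2}−ȳ) = 17.9688
γ_2 = 17.9688 / 8 = 2.246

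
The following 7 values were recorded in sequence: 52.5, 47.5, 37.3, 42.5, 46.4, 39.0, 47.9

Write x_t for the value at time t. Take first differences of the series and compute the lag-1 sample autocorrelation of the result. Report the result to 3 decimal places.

-0.277

First differences Δx: -5.0, -10.2, 5.2, 3.9, -7.4, 8.9
Mean of differences = -0.7667
Numerator Σ(Δx_t−Δx̄)(Δx_{t+1}−Δx̄) = -83.5844
Denominator Σ(Δx_t−Δx̄)² = 301.7333
r_1(Δx) = -83.5844 / 301.7333 = -0.277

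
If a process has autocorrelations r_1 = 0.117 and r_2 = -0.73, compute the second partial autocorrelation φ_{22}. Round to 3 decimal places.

-0.754

φ_{22} = (r_2 − r_1²) / (1 − r_1²)
r_1² = (0.117)² = 0.013689
Numerator = -0.73 − 0.0137 = -0.7437; denominator = 1 − 0.0137 = 0.9863
φ_{22} = -0.7437 / 0.9863 = -0.754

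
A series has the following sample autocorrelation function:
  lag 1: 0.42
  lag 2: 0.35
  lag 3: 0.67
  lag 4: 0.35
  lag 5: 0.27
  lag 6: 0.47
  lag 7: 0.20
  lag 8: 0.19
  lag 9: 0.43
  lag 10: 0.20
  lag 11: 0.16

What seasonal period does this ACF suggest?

The largest autocorrelation is r_3 = 0.67, with weaker echoes at lags 6 (0.47) and 9 (0.43); the remaining lags stay at or below 0.42. The elevated value at lag 1 (0.42), dropping to 0.35 at lag 2, reflects decaying short-term dependence rather than seasonality.
The dominant spike at lag 3 indicates a seasonal period of 3.

3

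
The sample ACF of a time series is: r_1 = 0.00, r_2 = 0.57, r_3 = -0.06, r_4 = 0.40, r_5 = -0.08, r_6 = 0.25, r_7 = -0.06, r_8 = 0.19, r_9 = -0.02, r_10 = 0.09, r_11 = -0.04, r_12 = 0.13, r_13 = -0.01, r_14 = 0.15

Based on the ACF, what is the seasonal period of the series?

The largest autocorrelation is r_2 = 0.57, with weaker echoes at lags 4 (0.40), 6 (0.25), 8 (0.19) and 14 (0.15); the remaining lags stay at or below 0.13.
The dominant spike at lag 2 indicates a seasonal period of 2.

2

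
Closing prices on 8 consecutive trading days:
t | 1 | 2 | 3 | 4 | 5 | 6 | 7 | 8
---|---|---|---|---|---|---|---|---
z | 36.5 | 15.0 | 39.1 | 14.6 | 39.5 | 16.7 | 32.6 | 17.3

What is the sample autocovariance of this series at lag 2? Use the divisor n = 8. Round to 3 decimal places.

89.132

Mean z̄ = (36.5 + 15.0 + 39.1 + 14.6 + 39.5 + 16.7 + 32.6 + 17.3)/8 = 26.4125
Deviations: 10.0875, -11.4125, 12.6875, -11.8125, 13.0875, -9.7125, 6.1875, -9.1125
Σ_{t=1}^{6}(z_t−z̄)(z_{t+2}−z̄) = 713.0559
γ_2 = 713.0559 / 8 = 89.132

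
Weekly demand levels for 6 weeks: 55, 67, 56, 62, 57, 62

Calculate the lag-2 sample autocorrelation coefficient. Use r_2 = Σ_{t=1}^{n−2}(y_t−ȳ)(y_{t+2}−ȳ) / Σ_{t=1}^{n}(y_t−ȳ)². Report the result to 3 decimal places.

Mean ȳ = (55 + 67 + 56 + 62 + 57 + 62)/6 = 59.8333
Deviations from mean: -4.8333, 7.1667, -3.8333, 2.1667, -2.8333, 2.1667
Σ(y_t−ȳ)(y_{t+2}−ȳ) = (18.5278) + (15.5278) + (10.8611) + (4.6944) = 49.6111
Denominator Σ(y_t−ȳ)² = 106.8333
r_2 = 49.6111 / 106.8333 = 0.464

0.464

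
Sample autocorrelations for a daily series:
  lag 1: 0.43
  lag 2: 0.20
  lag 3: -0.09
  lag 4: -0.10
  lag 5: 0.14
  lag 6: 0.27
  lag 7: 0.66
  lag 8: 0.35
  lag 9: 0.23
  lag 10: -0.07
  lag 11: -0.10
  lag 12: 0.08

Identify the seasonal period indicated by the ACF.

7

The largest autocorrelation is r_7 = 0.66; the remaining lags stay at or below 0.43. The elevated value at lag 1 (0.43), dropping to 0.20 at lag 2, reflects decaying short-term dependence rather than seasonality.
The dominant spike at lag 7 indicates a seasonal period of 7.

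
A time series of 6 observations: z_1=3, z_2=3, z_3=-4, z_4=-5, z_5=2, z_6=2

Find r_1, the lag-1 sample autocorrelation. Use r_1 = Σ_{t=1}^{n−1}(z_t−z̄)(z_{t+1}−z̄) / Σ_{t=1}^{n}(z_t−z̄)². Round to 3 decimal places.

Mean z̄ = (3 + 3 − 4 − 5 + 2 + 2)/6 = 0.1667
Deviations from mean: 2.8333, 2.8333, -4.1667, -5.1667, 1.8333, 1.8333
Numerator Σ_{t=1}^{5}(z_t−z̄)(z_{t+1}−z̄) = 11.6389
Denominator Σ(z_t−z̄)² = 66.8333
r_1 = 11.6389 / 66.8333 = 0.174

0.174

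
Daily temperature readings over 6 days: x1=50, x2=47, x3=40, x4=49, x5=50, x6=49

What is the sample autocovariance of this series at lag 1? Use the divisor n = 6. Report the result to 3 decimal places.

Mean x̄ = (50 + 47 + 40 + 49 + 50 + 49)/6 = 47.5000
Σ_{t=1}^{5}(x_t−x̄)(x_{t+1}−x̄) = -1.2500
γ_1 = -1.2500 / 6 = -0.208

-0.208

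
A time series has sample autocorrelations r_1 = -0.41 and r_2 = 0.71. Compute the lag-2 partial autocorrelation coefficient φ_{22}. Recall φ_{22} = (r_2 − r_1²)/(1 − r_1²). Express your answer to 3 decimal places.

φ_{22} = (r_2 − r_1²) / (1 − r_1²)
r_1² = (-0.41)² = 0.1681
Numerator = 0.71 − 0.1681 = 0.5419; denominator = 1 − 0.1681 = 0.8319
φ_{22} = 0.5419 / 0.8319 = 0.651

0.651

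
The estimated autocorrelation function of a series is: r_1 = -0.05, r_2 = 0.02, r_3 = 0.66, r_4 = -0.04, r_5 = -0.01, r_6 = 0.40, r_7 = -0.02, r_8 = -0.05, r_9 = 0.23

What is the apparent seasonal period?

3

The largest autocorrelation is r_3 = 0.66, with weaker echoes at lags 6 (0.40) and 9 (0.23); the remaining lags stay at or below 0.02.
The dominant spike at lag 3 indicates a seasonal period of 3.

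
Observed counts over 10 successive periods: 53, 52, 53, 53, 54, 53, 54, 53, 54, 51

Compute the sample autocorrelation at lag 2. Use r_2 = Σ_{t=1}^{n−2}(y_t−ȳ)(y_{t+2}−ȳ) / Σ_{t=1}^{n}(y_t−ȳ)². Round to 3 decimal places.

0.250

Mean ȳ = (53 + 52 + 53 + 53 + 54 + 53 + 54 + 53 + 54 + 51)/10 = 53.0000
Numerator Σ_{t=1}^{8}(y_t−ȳ)(y_{t+2}−ȳ) = 2.0000
Denominator Σ(y_t−ȳ)² = 8.0000
r_2 = 2.0000 / 8.0000 = 0.250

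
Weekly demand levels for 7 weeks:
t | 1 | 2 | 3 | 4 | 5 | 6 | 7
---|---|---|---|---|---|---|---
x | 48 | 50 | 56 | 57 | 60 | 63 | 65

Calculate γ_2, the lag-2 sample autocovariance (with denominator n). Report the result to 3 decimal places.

4.286

Mean x̄ = (48 + 50 + 56 + 57 + 60 + 63 + 65)/7 = 57.0000
Σ_{t=1}^{5}(x_t−x̄)(x_{t+2}−x̄) = 30.0000
γ_2 = 30.0000 / 7 = 4.286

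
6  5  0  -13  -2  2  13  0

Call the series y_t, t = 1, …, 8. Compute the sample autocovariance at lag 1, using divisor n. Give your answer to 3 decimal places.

8.654

Mean ȳ = (6 + 5 + 0 − 13 − 2 + 2 + 13 + 0)/8 = 1.3750
Σ_{t=1}^{7}(y_t−ȳ)(y_{t+1}−ȳ) = 69.2344
γ_1 = 69.2344 / 8 = 8.654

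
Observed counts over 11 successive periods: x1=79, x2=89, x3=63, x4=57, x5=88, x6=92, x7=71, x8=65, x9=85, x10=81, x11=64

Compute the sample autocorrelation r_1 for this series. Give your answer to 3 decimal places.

Mean x̄ = (79 + 89 + 63 + 57 + 88 + 92 + 71 + 65 + 85 + 81 + 64)/11 = 75.8182
Numerator Σ_{t=1}^{10}(x_t−x̄)(x_{t+1}−x̄) = -56.7603
Denominator Σ(x_t−x̄)² = 1503.6364
r_1 = -56.7603 / 1503.6364 = -0.038

-0.038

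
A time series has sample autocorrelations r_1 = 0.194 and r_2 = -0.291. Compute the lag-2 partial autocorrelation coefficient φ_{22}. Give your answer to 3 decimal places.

-0.341

φ_{22} = (r_2 − r_1²) / (1 − r_1²)
r_1² = (0.194)² = 0.037636
Numerator = -0.291 − 0.0376 = -0.3286; denominator = 1 − 0.0376 = 0.9624
φ_{22} = -0.3286 / 0.9624 = -0.341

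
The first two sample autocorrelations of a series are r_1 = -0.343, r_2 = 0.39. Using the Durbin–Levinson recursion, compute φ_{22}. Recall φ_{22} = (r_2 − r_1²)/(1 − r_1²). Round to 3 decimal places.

0.309

φ_{22} = (r_2 − r_1²) / (1 − r_1²)
r_1² = (-0.343)² = 0.117649
Numerator = 0.39 − 0.1176 = 0.2724; denominator = 1 − 0.1176 = 0.8824
φ_{22} = 0.2724 / 0.8824 = 0.309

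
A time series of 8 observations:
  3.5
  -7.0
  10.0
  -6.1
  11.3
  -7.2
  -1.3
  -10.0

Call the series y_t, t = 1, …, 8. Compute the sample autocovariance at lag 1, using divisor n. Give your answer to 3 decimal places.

-35.551

Mean ȳ = (3.5 − 7.0 + 10.0 − 6.1 + 11.3 − 7.2 − 1.3 − 10.0)/8 = -0.8500
Σ_{t=1}^{7}(y_t−ȳ)(y_{t+1}−ȳ) = -284.4075
γ_1 = -284.4075 / 8 = -35.551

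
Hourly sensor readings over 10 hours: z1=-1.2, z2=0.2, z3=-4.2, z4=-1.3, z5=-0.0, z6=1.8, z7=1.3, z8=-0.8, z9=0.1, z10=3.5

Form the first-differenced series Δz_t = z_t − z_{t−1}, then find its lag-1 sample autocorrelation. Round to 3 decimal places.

-0.238

First differences Δz: 1.4, -4.4, 2.9, 1.3, 1.8, -0.5, -2.1, 0.9, 3.4
Mean of differences = 0.5222
Numerator Σ(Δz_t−Δz̄)(Δz_{t+1}−Δz̄) = -11.7105
Denominator Σ(Δz_t−Δz̄)² = 49.2356
r_1(Δz) = -11.7105 / 49.2356 = -0.238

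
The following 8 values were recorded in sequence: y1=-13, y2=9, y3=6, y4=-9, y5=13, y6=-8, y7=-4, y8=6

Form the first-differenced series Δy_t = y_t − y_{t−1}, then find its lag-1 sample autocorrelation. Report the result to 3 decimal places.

First differences Δy: 22, -3, -15, 22, -21, 4, 10
Mean of differences = 2.7143
Numerator Σ(Δy_t−Δȳ)(Δy_{t+1}−Δȳ) = -829.0816
Denominator Σ(Δy_t−Δȳ)² = 1707.4286
r_1(Δy) = -829.0816 / 1707.4286 = -0.486

-0.486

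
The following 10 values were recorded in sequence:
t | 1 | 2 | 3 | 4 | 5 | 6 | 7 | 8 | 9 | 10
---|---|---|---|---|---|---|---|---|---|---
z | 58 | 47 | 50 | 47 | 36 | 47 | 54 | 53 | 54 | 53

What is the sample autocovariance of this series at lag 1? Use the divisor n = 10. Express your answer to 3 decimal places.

8.279

Mean z̄ = (58 + 47 + 50 + 47 + 36 + 47 + 54 + 53 + 54 + 53)/10 = 49.9000
Σ_{t=1}^{9}(z_t−z̄)(z_{t+1}−z̄) = 82.7900
γ_1 = 82.7900 / 10 = 8.279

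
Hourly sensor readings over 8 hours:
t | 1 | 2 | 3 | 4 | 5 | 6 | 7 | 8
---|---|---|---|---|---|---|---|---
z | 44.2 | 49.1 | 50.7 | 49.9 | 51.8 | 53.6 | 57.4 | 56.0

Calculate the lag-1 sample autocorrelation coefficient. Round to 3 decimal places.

0.489

Mean z̄ = (44.2 + 49.1 + 50.7 + 49.9 + 51.8 + 53.6 + 57.4 + 56.0)/8 = 51.5875
Deviations from mean: -7.3875, -2.4875, -0.8875, -1.6875, 0.2125, 2.0125, 5.8125, 4.4125
Σ(z_t−z̄)(z_{t+1}−z̄) = (18.3764) + (2.2077) + (1.4977) + (-0.3586) + (0.4277) + (11.6977) + (25.6477) = 59.4961
Denominator Σ(z_t−z̄)² = 121.7488
r_1 = 59.4961 / 121.7488 = 0.489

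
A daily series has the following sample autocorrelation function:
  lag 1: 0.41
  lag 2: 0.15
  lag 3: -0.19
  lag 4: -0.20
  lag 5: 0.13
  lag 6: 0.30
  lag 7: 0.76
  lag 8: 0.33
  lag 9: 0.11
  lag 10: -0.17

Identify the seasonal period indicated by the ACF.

7

The largest autocorrelation is r_7 = 0.76; the remaining lags stay at or below 0.41. The elevated value at lag 1 (0.41), dropping to 0.15 at lag 2, reflects decaying short-term dependence rather than seasonality.
The dominant spike at lag 7 indicates a seasonal period of 7.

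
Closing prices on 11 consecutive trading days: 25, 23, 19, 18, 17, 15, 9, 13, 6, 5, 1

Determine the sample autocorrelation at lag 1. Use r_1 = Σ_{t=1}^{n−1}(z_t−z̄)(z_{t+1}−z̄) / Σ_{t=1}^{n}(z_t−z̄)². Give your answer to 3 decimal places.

0.634

Mean z̄ = (25 + 23 + 19 + 18 + 17 + 15 + 9 + 13 + 6 + 5 + 1)/11 = 13.7273
Numerator Σ_{t=1}^{10}(z_t−z̄)(z_{t+1}−z̄) = 375.6529
Denominator Σ(z_t−z̄)² = 592.1818
r_1 = 375.6529 / 592.1818 = 0.634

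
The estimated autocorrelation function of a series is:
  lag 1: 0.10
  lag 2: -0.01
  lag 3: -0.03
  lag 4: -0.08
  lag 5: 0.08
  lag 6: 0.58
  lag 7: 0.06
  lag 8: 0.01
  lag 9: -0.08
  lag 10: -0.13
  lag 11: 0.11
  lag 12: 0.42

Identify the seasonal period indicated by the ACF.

6

The largest autocorrelation is r_6 = 0.58, with a weaker echo at lag 12 (0.42); the remaining lags stay at or below 0.11.
The dominant spike at lag 6 indicates a seasonal period of 6.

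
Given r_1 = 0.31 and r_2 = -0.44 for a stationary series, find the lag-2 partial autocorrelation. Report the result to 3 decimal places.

φ_{22} = (r_2 − r_1²) / (1 − r_1²)
r_1² = (0.31)² = 0.0961
Numerator = -0.44 − 0.0961 = -0.5361; denominator = 1 − 0.0961 = 0.9039
φ_{22} = -0.5361 / 0.9039 = -0.593

-0.593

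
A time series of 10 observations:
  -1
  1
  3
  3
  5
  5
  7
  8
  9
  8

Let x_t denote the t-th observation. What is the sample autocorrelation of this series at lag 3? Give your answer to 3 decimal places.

0.142

Mean x̄ = (-1 + 1 + 3 + 3 + 5 + 5 + 7 + 8 + 9 + 8)/10 = 4.8000
Σ(x_t−x̄)(x_{t+3}−x̄) = (10.4400) + (-0.7600) + (-0.3600) + (-3.9600) + (0.6400) + (0.8400) + (7.0400) = 13.8800
Denominator Σ(x_t−x̄)² = 97.6000
r_3 = 13.8800 / 97.6000 = 0.142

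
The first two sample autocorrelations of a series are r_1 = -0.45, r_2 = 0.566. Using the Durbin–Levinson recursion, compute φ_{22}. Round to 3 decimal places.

φ_{22} = (r_2 − r_1²) / (1 − r_1²)
r_1² = (-0.45)² = 0.2025
Numerator = 0.566 − 0.2025 = 0.3635; denominator = 1 − 0.2025 = 0.7975
φ_{22} = 0.3635 / 0.7975 = 0.456

0.456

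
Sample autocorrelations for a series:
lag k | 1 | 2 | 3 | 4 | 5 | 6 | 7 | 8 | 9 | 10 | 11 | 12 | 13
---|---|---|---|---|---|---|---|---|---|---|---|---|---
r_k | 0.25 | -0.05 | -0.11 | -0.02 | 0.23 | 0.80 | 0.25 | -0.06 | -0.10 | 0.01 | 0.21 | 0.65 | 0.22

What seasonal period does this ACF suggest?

6

The largest autocorrelation is r_6 = 0.80, with a weaker echo at lag 12 (0.65); the remaining lags stay at or below 0.25.
The dominant spike at lag 6 indicates a seasonal period of 6.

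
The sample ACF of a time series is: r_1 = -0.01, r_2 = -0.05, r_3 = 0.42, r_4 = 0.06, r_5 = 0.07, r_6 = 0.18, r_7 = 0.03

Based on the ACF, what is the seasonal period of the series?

The largest autocorrelation is r_3 = 0.42, with a weaker echo at lag 6 (0.18); the remaining lags stay at or below 0.07.
The dominant spike at lag 3 indicates a seasonal period of 3.

3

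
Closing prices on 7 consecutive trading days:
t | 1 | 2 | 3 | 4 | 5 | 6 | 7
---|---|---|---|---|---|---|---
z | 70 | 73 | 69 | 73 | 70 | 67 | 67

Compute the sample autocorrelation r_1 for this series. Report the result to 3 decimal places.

0.089

Mean z̄ = (70 + 73 + 69 + 73 + 70 + 67 + 67)/7 = 69.8571
Deviations from mean: 0.1429, 3.1429, -0.8571, 3.1429, 0.1429, -2.8571, -2.8571
Numerator Σ_{t=1}^{6}(z_t−z̄)(z_{t+1}−z̄) = 3.2653
Denominator Σ(z_t−z̄)² = 36.8571
r_1 = 3.2653 / 36.8571 = 0.089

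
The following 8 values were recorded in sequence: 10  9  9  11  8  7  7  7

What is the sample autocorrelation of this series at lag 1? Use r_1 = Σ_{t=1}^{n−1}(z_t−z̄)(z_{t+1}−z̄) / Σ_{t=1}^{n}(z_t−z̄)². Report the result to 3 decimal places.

Mean z̄ = (10 + 9 + 9 + 11 + 8 + 7 + 7 + 7)/8 = 8.5000
Σ(z_t−z̄)(z_{t+1}−z̄) = (0.7500) + (0.2500) + (1.2500) + (-1.2500) + (0.7500) + (2.2500) + (2.2500) = 6.2500
Denominator Σ(z_t−z̄)² = 16.0000
r_1 = 6.2500 / 16.0000 = 0.391

0.391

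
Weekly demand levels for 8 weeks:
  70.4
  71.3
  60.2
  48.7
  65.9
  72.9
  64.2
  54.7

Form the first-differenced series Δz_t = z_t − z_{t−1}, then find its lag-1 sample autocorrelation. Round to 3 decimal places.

First differences Δz: 0.9, -11.1, -11.5, 17.2, 7.0, -8.7, -9.5
Mean of differences = -2.2429
Numerator Σ(Δz_t−Δz̄)(Δz_{t+1}−Δz̄) = 41.0553
Denominator Σ(Δz_t−Δz̄)² = 731.8371
r_1(Δz) = 41.0553 / 731.8371 = 0.056

0.056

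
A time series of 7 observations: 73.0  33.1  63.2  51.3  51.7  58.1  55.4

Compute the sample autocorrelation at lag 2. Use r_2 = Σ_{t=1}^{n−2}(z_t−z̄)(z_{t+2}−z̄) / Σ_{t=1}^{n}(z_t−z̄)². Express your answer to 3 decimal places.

Mean z̄ = (73.0 + 33.1 + 63.2 + 51.3 + 51.7 + 58.1 + 55.4)/7 = 55.1143
Deviations from mean: 17.8857, -22.0143, 8.0857, -3.8143, -3.4143, 2.9857, 0.2857
Σ(z_t−z̄)(z_{t+2}−z̄) = (144.6188) + (83.9688) + (-27.6069) + (-11.3884) + (-0.9755) = 188.6167
Denominator Σ(z_t−z̄)² = 905.1086
r_2 = 188.6167 / 905.1086 = 0.208

0.208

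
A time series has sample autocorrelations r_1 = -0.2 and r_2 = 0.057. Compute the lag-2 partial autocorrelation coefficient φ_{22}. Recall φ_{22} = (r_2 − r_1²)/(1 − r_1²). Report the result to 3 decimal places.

0.018

φ_{22} = (r_2 − r_1²) / (1 − r_1²)
r_1² = (-0.2)² = 0.04
Numerator = 0.057 − 0.0400 = 0.0170; denominator = 1 − 0.0400 = 0.9600
φ_{22} = 0.0170 / 0.9600 = 0.018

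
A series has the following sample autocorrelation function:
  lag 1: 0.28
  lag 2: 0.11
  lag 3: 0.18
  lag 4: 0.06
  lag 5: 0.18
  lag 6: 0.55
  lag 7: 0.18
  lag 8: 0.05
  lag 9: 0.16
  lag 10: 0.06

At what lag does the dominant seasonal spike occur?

The largest autocorrelation is r_6 = 0.55; the remaining lags stay at or below 0.28. The elevated value at lag 1 (0.28), dropping to 0.11 at lag 2, reflects decaying short-term dependence rather than seasonality.
The dominant spike at lag 6 indicates a seasonal period of 6.

6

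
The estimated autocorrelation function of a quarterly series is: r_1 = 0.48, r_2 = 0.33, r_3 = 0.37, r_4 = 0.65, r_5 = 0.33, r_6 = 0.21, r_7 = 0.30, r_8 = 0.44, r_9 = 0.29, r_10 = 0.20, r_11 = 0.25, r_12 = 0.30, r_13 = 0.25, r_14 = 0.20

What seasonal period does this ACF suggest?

The largest autocorrelation is r_4 = 0.65; the remaining lags stay at or below 0.48. The elevated value at lag 1 (0.48), dropping to 0.33 at lag 2, reflects decaying short-term dependence rather than seasonality.
The dominant spike at lag 4 indicates a seasonal period of 4.

4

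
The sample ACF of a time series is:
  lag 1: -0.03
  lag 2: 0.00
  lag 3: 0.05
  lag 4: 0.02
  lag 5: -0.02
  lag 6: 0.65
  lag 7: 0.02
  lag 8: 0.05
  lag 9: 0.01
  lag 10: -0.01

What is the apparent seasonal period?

The largest autocorrelation is r_6 = 0.65; the remaining lags stay at or below 0.05.
The dominant spike at lag 6 indicates a seasonal period of 6.

6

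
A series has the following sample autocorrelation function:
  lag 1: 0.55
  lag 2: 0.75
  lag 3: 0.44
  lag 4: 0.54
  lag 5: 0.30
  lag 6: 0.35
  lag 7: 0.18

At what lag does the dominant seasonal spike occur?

2

The largest autocorrelation is r_2 = 0.75; the remaining lags stay at or below 0.55.
The dominant spike at lag 2 indicates a seasonal period of 2.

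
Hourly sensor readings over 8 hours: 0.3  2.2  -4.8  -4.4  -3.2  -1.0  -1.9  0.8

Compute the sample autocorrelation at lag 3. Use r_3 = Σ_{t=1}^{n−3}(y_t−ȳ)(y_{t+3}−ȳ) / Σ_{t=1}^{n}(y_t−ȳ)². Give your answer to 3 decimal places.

-0.355

Mean ȳ = (0.3 + 2.2 − 4.8 − 4.4 − 3.2 − 1.0 − 1.9 + 0.8)/8 = -1.5000
Deviations from mean: 1.8000, 3.7000, -3.3000, -2.9000, -1.7000, 0.5000, -0.4000, 2.3000
Σ(y_t−ȳ)(y_{t+3}−ȳ) = (-5.2200) + (-6.2900) + (-1.6500) + (1.1600) + (-3.9100) = -15.9100
Denominator Σ(y_t−ȳ)² = 44.8200
r_3 = -15.9100 / 44.8200 = -0.355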